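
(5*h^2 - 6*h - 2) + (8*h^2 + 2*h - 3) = 13*h^2 - 4*h - 5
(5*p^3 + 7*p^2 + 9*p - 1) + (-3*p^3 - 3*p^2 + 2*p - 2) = 2*p^3 + 4*p^2 + 11*p - 3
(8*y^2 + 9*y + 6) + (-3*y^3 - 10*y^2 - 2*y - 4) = -3*y^3 - 2*y^2 + 7*y + 2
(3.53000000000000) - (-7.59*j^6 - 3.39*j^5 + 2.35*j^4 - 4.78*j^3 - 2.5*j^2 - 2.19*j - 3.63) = 7.59*j^6 + 3.39*j^5 - 2.35*j^4 + 4.78*j^3 + 2.5*j^2 + 2.19*j + 7.16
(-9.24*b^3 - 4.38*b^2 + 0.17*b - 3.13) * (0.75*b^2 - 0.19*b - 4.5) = -6.93*b^5 - 1.5294*b^4 + 42.5397*b^3 + 17.3302*b^2 - 0.1703*b + 14.085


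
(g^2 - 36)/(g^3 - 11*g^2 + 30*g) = (g + 6)/(g*(g - 5))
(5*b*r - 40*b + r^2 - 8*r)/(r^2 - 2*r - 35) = (-5*b*r + 40*b - r^2 + 8*r)/(-r^2 + 2*r + 35)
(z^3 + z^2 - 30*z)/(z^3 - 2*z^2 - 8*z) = (-z^2 - z + 30)/(-z^2 + 2*z + 8)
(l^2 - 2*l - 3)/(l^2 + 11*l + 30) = (l^2 - 2*l - 3)/(l^2 + 11*l + 30)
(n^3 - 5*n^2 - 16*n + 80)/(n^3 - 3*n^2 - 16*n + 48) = (n - 5)/(n - 3)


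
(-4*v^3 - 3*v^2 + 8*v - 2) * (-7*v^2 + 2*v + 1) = 28*v^5 + 13*v^4 - 66*v^3 + 27*v^2 + 4*v - 2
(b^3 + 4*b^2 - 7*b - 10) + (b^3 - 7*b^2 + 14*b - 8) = 2*b^3 - 3*b^2 + 7*b - 18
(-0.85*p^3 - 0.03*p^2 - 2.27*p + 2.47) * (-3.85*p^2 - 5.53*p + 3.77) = 3.2725*p^5 + 4.816*p^4 + 5.7009*p^3 + 2.9305*p^2 - 22.217*p + 9.3119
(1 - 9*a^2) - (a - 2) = -9*a^2 - a + 3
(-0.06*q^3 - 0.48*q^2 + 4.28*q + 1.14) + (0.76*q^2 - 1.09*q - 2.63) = -0.06*q^3 + 0.28*q^2 + 3.19*q - 1.49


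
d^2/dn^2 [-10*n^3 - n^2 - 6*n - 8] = -60*n - 2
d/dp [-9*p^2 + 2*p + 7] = 2 - 18*p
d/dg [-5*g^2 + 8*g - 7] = 8 - 10*g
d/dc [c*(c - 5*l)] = 2*c - 5*l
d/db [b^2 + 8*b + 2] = 2*b + 8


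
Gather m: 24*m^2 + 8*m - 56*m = 24*m^2 - 48*m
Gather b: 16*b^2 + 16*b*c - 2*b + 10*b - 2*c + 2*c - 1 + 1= 16*b^2 + b*(16*c + 8)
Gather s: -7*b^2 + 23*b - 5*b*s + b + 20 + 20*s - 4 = -7*b^2 + 24*b + s*(20 - 5*b) + 16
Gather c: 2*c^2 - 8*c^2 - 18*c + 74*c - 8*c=-6*c^2 + 48*c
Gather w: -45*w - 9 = -45*w - 9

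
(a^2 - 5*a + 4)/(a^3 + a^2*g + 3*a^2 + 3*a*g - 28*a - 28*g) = (a - 1)/(a^2 + a*g + 7*a + 7*g)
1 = 1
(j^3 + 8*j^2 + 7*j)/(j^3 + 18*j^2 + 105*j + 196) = j*(j + 1)/(j^2 + 11*j + 28)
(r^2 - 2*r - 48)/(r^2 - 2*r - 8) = (-r^2 + 2*r + 48)/(-r^2 + 2*r + 8)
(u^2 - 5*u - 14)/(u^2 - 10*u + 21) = (u + 2)/(u - 3)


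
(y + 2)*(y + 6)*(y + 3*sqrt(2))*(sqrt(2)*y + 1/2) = sqrt(2)*y^4 + 13*y^3/2 + 8*sqrt(2)*y^3 + 27*sqrt(2)*y^2/2 + 52*y^2 + 12*sqrt(2)*y + 78*y + 18*sqrt(2)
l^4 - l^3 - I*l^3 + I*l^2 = l^2*(l - 1)*(l - I)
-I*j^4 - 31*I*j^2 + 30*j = j*(j - 6*I)*(j + 5*I)*(-I*j + 1)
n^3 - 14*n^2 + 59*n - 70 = (n - 7)*(n - 5)*(n - 2)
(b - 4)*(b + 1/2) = b^2 - 7*b/2 - 2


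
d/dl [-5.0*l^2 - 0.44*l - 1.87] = -10.0*l - 0.44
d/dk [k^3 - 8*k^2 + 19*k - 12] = 3*k^2 - 16*k + 19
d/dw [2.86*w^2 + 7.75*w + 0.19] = 5.72*w + 7.75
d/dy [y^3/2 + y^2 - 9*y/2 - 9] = 3*y^2/2 + 2*y - 9/2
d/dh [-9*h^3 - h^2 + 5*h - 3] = -27*h^2 - 2*h + 5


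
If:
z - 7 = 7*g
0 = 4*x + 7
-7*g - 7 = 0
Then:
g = -1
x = -7/4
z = 0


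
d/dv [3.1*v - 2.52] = 3.10000000000000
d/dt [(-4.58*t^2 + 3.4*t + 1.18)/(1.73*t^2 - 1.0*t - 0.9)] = (-1.302*t^2 + 4.1612*t - 1.88)/(2.9929*t^4 - 3.46*t^3 - 2.114*t^2 + 1.8*t + 0.81)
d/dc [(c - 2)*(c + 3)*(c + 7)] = 3*c^2 + 16*c + 1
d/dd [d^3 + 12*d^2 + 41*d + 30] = 3*d^2 + 24*d + 41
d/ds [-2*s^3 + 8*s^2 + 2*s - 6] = -6*s^2 + 16*s + 2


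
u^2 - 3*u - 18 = (u - 6)*(u + 3)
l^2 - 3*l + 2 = (l - 2)*(l - 1)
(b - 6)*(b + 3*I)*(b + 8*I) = b^3 - 6*b^2 + 11*I*b^2 - 24*b - 66*I*b + 144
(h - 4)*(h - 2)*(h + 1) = h^3 - 5*h^2 + 2*h + 8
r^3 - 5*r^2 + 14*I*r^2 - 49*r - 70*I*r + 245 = (r - 5)*(r + 7*I)^2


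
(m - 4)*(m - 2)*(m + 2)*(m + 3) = m^4 - m^3 - 16*m^2 + 4*m + 48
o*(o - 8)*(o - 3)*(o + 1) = o^4 - 10*o^3 + 13*o^2 + 24*o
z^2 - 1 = (z - 1)*(z + 1)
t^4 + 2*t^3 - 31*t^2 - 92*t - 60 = (t - 6)*(t + 1)*(t + 2)*(t + 5)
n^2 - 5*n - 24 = (n - 8)*(n + 3)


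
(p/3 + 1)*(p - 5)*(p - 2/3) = p^3/3 - 8*p^2/9 - 41*p/9 + 10/3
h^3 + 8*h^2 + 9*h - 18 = (h - 1)*(h + 3)*(h + 6)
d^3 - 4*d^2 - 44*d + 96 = (d - 8)*(d - 2)*(d + 6)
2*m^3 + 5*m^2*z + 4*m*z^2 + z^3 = (m + z)^2*(2*m + z)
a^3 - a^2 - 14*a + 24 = (a - 3)*(a - 2)*(a + 4)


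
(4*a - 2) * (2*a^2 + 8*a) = 8*a^3 + 28*a^2 - 16*a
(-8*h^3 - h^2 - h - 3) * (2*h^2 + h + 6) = -16*h^5 - 10*h^4 - 51*h^3 - 13*h^2 - 9*h - 18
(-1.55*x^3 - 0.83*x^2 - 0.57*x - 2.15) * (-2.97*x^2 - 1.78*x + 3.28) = 4.6035*x^5 + 5.2241*x^4 - 1.9137*x^3 + 4.6777*x^2 + 1.9574*x - 7.052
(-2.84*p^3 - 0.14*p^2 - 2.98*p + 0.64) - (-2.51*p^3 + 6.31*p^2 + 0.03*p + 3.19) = -0.33*p^3 - 6.45*p^2 - 3.01*p - 2.55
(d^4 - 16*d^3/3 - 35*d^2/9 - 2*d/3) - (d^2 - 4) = d^4 - 16*d^3/3 - 44*d^2/9 - 2*d/3 + 4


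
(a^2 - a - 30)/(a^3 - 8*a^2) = (a^2 - a - 30)/(a^2*(a - 8))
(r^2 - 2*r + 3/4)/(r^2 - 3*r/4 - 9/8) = 2*(2*r - 1)/(4*r + 3)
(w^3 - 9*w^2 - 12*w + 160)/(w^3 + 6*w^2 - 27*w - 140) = (w - 8)/(w + 7)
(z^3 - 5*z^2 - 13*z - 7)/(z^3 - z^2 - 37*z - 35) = (z + 1)/(z + 5)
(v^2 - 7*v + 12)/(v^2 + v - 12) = (v - 4)/(v + 4)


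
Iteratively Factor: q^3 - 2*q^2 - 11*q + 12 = (q - 4)*(q^2 + 2*q - 3) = (q - 4)*(q + 3)*(q - 1)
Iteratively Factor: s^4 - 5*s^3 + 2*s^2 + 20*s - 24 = (s + 2)*(s^3 - 7*s^2 + 16*s - 12) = (s - 3)*(s + 2)*(s^2 - 4*s + 4) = (s - 3)*(s - 2)*(s + 2)*(s - 2)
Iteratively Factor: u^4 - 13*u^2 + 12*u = (u + 4)*(u^3 - 4*u^2 + 3*u) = (u - 3)*(u + 4)*(u^2 - u) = (u - 3)*(u - 1)*(u + 4)*(u)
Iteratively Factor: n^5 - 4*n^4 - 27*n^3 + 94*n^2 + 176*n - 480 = (n - 5)*(n^4 + n^3 - 22*n^2 - 16*n + 96) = (n - 5)*(n - 4)*(n^3 + 5*n^2 - 2*n - 24) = (n - 5)*(n - 4)*(n - 2)*(n^2 + 7*n + 12) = (n - 5)*(n - 4)*(n - 2)*(n + 3)*(n + 4)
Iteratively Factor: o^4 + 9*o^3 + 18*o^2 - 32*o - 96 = (o + 4)*(o^3 + 5*o^2 - 2*o - 24) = (o + 4)^2*(o^2 + o - 6) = (o + 3)*(o + 4)^2*(o - 2)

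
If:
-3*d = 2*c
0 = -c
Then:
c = 0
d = 0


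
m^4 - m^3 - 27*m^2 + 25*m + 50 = (m - 5)*(m - 2)*(m + 1)*(m + 5)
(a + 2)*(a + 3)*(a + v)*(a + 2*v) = a^4 + 3*a^3*v + 5*a^3 + 2*a^2*v^2 + 15*a^2*v + 6*a^2 + 10*a*v^2 + 18*a*v + 12*v^2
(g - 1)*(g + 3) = g^2 + 2*g - 3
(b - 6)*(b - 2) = b^2 - 8*b + 12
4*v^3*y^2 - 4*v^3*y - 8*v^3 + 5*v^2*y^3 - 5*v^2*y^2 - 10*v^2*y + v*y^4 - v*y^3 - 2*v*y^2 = (v + y)*(4*v + y)*(y - 2)*(v*y + v)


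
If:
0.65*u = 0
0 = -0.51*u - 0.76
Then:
No Solution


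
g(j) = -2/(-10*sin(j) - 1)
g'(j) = -20*cos(j)/(-10*sin(j) - 1)^2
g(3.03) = 0.95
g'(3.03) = 4.45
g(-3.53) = 0.42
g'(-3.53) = 0.81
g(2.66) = 0.36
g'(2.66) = 0.56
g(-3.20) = 1.26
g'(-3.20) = 7.96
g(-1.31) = -0.23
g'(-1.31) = -0.07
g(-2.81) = -0.89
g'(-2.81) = 3.72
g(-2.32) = -0.32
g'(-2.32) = 0.34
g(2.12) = 0.21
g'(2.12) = 0.11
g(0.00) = 2.00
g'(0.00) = -20.00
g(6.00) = -1.11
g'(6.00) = -5.97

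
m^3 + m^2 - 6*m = m*(m - 2)*(m + 3)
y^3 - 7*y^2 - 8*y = y*(y - 8)*(y + 1)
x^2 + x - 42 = (x - 6)*(x + 7)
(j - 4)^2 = j^2 - 8*j + 16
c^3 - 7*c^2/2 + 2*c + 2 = (c - 2)^2*(c + 1/2)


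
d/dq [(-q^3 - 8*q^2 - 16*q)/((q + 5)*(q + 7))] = (-q^4 - 24*q^3 - 185*q^2 - 560*q - 560)/(q^4 + 24*q^3 + 214*q^2 + 840*q + 1225)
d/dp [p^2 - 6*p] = 2*p - 6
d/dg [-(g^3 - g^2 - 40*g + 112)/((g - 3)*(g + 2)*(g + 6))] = 2*(-3*g^4 - 28*g^3 + 116*g^2 + 524*g - 1392)/(g^6 + 10*g^5 + g^4 - 192*g^3 - 216*g^2 + 864*g + 1296)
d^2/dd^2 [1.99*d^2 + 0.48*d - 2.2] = 3.98000000000000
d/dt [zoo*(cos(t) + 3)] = zoo*sin(t)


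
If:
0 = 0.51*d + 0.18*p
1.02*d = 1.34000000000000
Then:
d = 1.31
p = -3.72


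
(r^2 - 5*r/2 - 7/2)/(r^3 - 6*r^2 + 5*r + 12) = (r - 7/2)/(r^2 - 7*r + 12)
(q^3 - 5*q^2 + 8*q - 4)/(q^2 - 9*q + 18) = (q^3 - 5*q^2 + 8*q - 4)/(q^2 - 9*q + 18)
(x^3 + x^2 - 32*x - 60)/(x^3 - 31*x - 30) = (x + 2)/(x + 1)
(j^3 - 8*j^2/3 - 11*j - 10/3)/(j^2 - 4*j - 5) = (3*j^2 + 7*j + 2)/(3*(j + 1))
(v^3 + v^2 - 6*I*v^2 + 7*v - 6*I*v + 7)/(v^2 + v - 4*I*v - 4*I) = (v^2 - 6*I*v + 7)/(v - 4*I)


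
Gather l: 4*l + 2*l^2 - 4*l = 2*l^2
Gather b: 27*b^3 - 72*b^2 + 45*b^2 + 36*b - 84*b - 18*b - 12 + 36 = 27*b^3 - 27*b^2 - 66*b + 24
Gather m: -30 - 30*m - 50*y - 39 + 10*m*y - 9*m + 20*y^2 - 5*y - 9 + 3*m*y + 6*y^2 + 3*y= m*(13*y - 39) + 26*y^2 - 52*y - 78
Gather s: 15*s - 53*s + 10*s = -28*s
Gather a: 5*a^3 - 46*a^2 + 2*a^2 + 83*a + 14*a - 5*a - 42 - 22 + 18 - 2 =5*a^3 - 44*a^2 + 92*a - 48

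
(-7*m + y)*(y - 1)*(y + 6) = -7*m*y^2 - 35*m*y + 42*m + y^3 + 5*y^2 - 6*y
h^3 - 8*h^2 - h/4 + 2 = (h - 8)*(h - 1/2)*(h + 1/2)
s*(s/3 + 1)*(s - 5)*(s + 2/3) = s^4/3 - 4*s^3/9 - 49*s^2/9 - 10*s/3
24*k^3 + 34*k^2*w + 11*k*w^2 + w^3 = (k + w)*(4*k + w)*(6*k + w)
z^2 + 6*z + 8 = (z + 2)*(z + 4)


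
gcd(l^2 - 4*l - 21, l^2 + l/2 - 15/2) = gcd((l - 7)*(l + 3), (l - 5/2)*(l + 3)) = l + 3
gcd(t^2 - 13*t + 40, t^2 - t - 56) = t - 8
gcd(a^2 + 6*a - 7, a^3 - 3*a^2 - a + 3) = a - 1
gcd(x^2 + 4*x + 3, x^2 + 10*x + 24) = 1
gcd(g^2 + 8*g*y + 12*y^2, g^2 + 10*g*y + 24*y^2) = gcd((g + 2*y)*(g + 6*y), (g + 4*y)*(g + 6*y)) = g + 6*y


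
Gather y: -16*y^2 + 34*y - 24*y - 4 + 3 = -16*y^2 + 10*y - 1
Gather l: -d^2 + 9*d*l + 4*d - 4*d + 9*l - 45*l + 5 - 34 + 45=-d^2 + l*(9*d - 36) + 16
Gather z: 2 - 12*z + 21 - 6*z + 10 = 33 - 18*z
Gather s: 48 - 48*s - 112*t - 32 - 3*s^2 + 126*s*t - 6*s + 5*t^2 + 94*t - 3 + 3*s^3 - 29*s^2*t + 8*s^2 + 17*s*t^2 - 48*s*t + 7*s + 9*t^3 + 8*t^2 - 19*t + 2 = 3*s^3 + s^2*(5 - 29*t) + s*(17*t^2 + 78*t - 47) + 9*t^3 + 13*t^2 - 37*t + 15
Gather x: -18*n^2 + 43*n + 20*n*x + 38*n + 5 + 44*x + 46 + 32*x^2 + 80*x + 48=-18*n^2 + 81*n + 32*x^2 + x*(20*n + 124) + 99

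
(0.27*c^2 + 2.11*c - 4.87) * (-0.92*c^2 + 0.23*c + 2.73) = -0.2484*c^4 - 1.8791*c^3 + 5.7028*c^2 + 4.6402*c - 13.2951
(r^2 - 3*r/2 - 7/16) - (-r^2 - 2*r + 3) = 2*r^2 + r/2 - 55/16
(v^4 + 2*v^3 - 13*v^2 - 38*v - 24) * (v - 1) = v^5 + v^4 - 15*v^3 - 25*v^2 + 14*v + 24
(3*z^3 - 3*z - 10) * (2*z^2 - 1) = 6*z^5 - 9*z^3 - 20*z^2 + 3*z + 10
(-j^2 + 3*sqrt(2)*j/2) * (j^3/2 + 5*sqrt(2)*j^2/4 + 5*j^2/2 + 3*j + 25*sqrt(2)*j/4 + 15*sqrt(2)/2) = -j^5/2 - 5*j^4/2 - sqrt(2)*j^4/2 - 5*sqrt(2)*j^3/2 + 3*j^3/4 - 3*sqrt(2)*j^2 + 75*j^2/4 + 45*j/2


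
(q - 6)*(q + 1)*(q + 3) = q^3 - 2*q^2 - 21*q - 18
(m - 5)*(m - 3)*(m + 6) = m^3 - 2*m^2 - 33*m + 90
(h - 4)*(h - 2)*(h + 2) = h^3 - 4*h^2 - 4*h + 16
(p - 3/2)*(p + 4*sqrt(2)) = p^2 - 3*p/2 + 4*sqrt(2)*p - 6*sqrt(2)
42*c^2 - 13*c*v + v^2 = (-7*c + v)*(-6*c + v)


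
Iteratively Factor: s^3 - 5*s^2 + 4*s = (s - 1)*(s^2 - 4*s) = s*(s - 1)*(s - 4)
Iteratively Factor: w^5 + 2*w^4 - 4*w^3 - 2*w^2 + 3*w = (w + 3)*(w^4 - w^3 - w^2 + w) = (w + 1)*(w + 3)*(w^3 - 2*w^2 + w) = (w - 1)*(w + 1)*(w + 3)*(w^2 - w) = w*(w - 1)*(w + 1)*(w + 3)*(w - 1)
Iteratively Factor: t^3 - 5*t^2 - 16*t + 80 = (t - 5)*(t^2 - 16) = (t - 5)*(t + 4)*(t - 4)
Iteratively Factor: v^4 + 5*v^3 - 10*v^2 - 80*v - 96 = (v - 4)*(v^3 + 9*v^2 + 26*v + 24) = (v - 4)*(v + 2)*(v^2 + 7*v + 12) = (v - 4)*(v + 2)*(v + 3)*(v + 4)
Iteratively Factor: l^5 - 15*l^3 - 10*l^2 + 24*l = (l + 2)*(l^4 - 2*l^3 - 11*l^2 + 12*l) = (l + 2)*(l + 3)*(l^3 - 5*l^2 + 4*l) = (l - 4)*(l + 2)*(l + 3)*(l^2 - l) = l*(l - 4)*(l + 2)*(l + 3)*(l - 1)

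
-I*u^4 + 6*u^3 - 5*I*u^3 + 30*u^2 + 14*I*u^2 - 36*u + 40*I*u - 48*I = (u + 6)*(u + 2*I)*(u + 4*I)*(-I*u + I)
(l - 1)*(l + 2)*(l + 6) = l^3 + 7*l^2 + 4*l - 12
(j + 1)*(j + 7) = j^2 + 8*j + 7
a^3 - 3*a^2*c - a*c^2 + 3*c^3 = (a - 3*c)*(a - c)*(a + c)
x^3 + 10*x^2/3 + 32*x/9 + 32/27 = (x + 2/3)*(x + 4/3)^2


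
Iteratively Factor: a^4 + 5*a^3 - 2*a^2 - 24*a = (a - 2)*(a^3 + 7*a^2 + 12*a) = a*(a - 2)*(a^2 + 7*a + 12) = a*(a - 2)*(a + 3)*(a + 4)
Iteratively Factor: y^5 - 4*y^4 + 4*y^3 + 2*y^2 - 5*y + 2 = (y - 1)*(y^4 - 3*y^3 + y^2 + 3*y - 2) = (y - 2)*(y - 1)*(y^3 - y^2 - y + 1) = (y - 2)*(y - 1)^2*(y^2 - 1) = (y - 2)*(y - 1)^3*(y + 1)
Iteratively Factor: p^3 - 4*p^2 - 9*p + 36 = (p + 3)*(p^2 - 7*p + 12) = (p - 4)*(p + 3)*(p - 3)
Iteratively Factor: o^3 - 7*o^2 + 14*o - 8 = (o - 4)*(o^2 - 3*o + 2) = (o - 4)*(o - 2)*(o - 1)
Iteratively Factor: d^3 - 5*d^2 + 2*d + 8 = (d - 4)*(d^2 - d - 2) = (d - 4)*(d - 2)*(d + 1)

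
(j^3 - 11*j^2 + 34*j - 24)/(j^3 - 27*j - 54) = (j^2 - 5*j + 4)/(j^2 + 6*j + 9)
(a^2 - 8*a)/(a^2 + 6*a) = (a - 8)/(a + 6)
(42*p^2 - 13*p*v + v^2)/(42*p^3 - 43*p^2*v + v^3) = (7*p - v)/(7*p^2 - 6*p*v - v^2)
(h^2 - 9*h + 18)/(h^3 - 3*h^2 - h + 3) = (h - 6)/(h^2 - 1)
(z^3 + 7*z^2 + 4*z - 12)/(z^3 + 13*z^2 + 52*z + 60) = (z - 1)/(z + 5)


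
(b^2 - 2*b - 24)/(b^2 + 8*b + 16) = (b - 6)/(b + 4)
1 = 1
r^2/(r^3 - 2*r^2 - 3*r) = r/(r^2 - 2*r - 3)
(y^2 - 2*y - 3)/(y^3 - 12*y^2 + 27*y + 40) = (y - 3)/(y^2 - 13*y + 40)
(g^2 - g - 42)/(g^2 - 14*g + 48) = (g^2 - g - 42)/(g^2 - 14*g + 48)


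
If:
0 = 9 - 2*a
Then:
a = 9/2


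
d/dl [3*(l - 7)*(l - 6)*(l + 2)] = 9*l^2 - 66*l + 48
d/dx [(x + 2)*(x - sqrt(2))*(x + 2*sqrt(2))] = 3*x^2 + 2*sqrt(2)*x + 4*x - 4 + 2*sqrt(2)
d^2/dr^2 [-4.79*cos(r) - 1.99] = 4.79*cos(r)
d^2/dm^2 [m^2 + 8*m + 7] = 2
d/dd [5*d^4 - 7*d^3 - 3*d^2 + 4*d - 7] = 20*d^3 - 21*d^2 - 6*d + 4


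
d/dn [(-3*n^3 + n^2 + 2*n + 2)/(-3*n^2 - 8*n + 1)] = (9*n^4 + 48*n^3 - 11*n^2 + 14*n + 18)/(9*n^4 + 48*n^3 + 58*n^2 - 16*n + 1)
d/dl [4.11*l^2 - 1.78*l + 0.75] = 8.22*l - 1.78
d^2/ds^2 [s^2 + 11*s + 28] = 2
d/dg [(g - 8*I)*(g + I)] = 2*g - 7*I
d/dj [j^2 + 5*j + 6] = 2*j + 5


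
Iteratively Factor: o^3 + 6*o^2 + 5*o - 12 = (o + 3)*(o^2 + 3*o - 4) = (o - 1)*(o + 3)*(o + 4)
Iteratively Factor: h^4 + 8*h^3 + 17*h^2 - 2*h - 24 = (h + 2)*(h^3 + 6*h^2 + 5*h - 12) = (h + 2)*(h + 3)*(h^2 + 3*h - 4) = (h + 2)*(h + 3)*(h + 4)*(h - 1)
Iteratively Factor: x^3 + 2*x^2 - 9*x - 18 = (x + 3)*(x^2 - x - 6) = (x - 3)*(x + 3)*(x + 2)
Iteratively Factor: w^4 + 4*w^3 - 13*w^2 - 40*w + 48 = (w - 1)*(w^3 + 5*w^2 - 8*w - 48) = (w - 1)*(w + 4)*(w^2 + w - 12) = (w - 3)*(w - 1)*(w + 4)*(w + 4)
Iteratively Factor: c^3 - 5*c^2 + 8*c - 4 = (c - 1)*(c^2 - 4*c + 4) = (c - 2)*(c - 1)*(c - 2)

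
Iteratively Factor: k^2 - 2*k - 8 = (k + 2)*(k - 4)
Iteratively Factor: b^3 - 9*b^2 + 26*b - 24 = (b - 3)*(b^2 - 6*b + 8) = (b - 4)*(b - 3)*(b - 2)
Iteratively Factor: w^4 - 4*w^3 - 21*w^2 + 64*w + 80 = (w - 4)*(w^3 - 21*w - 20) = (w - 4)*(w + 4)*(w^2 - 4*w - 5) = (w - 5)*(w - 4)*(w + 4)*(w + 1)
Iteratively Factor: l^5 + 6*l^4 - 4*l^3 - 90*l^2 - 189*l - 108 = (l + 3)*(l^4 + 3*l^3 - 13*l^2 - 51*l - 36) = (l + 1)*(l + 3)*(l^3 + 2*l^2 - 15*l - 36) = (l - 4)*(l + 1)*(l + 3)*(l^2 + 6*l + 9) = (l - 4)*(l + 1)*(l + 3)^2*(l + 3)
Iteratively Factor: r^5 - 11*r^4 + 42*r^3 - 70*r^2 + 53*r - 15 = (r - 1)*(r^4 - 10*r^3 + 32*r^2 - 38*r + 15) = (r - 1)^2*(r^3 - 9*r^2 + 23*r - 15) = (r - 1)^3*(r^2 - 8*r + 15) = (r - 5)*(r - 1)^3*(r - 3)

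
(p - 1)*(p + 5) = p^2 + 4*p - 5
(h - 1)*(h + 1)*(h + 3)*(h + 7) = h^4 + 10*h^3 + 20*h^2 - 10*h - 21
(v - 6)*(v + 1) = v^2 - 5*v - 6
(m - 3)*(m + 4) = m^2 + m - 12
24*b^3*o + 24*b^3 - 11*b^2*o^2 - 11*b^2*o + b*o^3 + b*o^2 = (-8*b + o)*(-3*b + o)*(b*o + b)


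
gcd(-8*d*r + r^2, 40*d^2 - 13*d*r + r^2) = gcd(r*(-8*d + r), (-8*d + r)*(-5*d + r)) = -8*d + r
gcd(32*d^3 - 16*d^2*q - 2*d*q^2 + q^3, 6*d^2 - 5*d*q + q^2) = -2*d + q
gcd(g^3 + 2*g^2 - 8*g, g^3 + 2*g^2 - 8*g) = g^3 + 2*g^2 - 8*g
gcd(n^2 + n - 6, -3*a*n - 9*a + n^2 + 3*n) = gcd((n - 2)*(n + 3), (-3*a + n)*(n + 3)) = n + 3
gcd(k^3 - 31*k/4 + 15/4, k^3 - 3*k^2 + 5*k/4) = k^2 - 3*k + 5/4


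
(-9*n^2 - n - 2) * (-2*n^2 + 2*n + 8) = 18*n^4 - 16*n^3 - 70*n^2 - 12*n - 16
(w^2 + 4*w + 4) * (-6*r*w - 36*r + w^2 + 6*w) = -6*r*w^3 - 60*r*w^2 - 168*r*w - 144*r + w^4 + 10*w^3 + 28*w^2 + 24*w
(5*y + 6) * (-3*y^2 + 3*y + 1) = -15*y^3 - 3*y^2 + 23*y + 6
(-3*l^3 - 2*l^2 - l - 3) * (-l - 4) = 3*l^4 + 14*l^3 + 9*l^2 + 7*l + 12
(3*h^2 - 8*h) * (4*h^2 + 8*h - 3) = 12*h^4 - 8*h^3 - 73*h^2 + 24*h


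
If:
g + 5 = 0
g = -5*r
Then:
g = -5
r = 1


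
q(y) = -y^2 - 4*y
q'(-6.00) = 8.00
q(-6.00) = -12.00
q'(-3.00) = 2.00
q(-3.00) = 3.00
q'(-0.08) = -3.84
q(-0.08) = 0.31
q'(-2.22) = 0.44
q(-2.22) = 3.95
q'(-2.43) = 0.86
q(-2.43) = 3.82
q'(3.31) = -10.62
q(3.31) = -24.20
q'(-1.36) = -1.28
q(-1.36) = 3.59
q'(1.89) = -7.78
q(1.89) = -11.13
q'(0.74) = -5.48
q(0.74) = -3.51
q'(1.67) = -7.34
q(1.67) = -9.47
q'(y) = -2*y - 4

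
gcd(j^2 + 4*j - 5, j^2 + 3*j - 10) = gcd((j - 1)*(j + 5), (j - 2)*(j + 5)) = j + 5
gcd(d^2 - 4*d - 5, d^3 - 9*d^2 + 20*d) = d - 5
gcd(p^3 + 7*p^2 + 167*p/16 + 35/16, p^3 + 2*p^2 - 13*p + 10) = p + 5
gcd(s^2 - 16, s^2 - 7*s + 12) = s - 4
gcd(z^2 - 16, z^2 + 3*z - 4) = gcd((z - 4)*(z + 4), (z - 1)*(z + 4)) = z + 4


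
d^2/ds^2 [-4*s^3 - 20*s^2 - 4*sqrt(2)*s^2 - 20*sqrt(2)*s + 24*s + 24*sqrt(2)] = -24*s - 40 - 8*sqrt(2)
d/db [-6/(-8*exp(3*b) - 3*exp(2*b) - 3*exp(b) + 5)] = (-144*exp(2*b) - 36*exp(b) - 18)*exp(b)/(8*exp(3*b) + 3*exp(2*b) + 3*exp(b) - 5)^2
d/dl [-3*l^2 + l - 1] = 1 - 6*l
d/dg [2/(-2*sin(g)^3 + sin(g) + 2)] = 4*(cos(g) - 3*cos(3*g))/(sin(g) - sin(3*g) - 4)^2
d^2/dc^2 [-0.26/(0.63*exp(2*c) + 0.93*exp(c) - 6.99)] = ((0.6552*exp(c) + 0.2418)*(0.63*exp(2*c) + 0.93*exp(c) - 6.99) - 0.26*(1.26*exp(c) + 0.93)*(2.52*exp(c) + 1.86)*exp(c))*exp(c)/(0.63*exp(2*c) + 0.93*exp(c) - 6.99)^3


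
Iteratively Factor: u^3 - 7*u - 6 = (u - 3)*(u^2 + 3*u + 2) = (u - 3)*(u + 2)*(u + 1)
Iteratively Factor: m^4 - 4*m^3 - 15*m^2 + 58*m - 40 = (m + 4)*(m^3 - 8*m^2 + 17*m - 10) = (m - 1)*(m + 4)*(m^2 - 7*m + 10) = (m - 5)*(m - 1)*(m + 4)*(m - 2)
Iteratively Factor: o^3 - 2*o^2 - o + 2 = (o - 1)*(o^2 - o - 2) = (o - 2)*(o - 1)*(o + 1)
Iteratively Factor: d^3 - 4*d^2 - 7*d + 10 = (d - 5)*(d^2 + d - 2) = (d - 5)*(d + 2)*(d - 1)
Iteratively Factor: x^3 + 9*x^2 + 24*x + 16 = (x + 4)*(x^2 + 5*x + 4) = (x + 1)*(x + 4)*(x + 4)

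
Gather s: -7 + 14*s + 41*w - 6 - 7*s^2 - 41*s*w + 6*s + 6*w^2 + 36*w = -7*s^2 + s*(20 - 41*w) + 6*w^2 + 77*w - 13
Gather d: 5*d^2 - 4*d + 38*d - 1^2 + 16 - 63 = 5*d^2 + 34*d - 48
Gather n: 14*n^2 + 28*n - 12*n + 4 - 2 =14*n^2 + 16*n + 2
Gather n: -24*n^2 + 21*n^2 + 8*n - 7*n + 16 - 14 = -3*n^2 + n + 2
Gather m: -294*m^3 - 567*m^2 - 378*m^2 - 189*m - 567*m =-294*m^3 - 945*m^2 - 756*m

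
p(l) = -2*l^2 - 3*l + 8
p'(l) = -4*l - 3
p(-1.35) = 8.40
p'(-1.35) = 2.40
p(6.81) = -105.18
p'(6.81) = -30.24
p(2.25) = -8.88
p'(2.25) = -12.00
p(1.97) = -5.67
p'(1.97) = -10.88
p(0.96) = 3.28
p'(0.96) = -6.84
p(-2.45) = 3.34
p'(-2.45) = 6.80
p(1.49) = -0.91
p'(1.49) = -8.96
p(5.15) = -60.50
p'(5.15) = -23.60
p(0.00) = 8.00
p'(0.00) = -3.00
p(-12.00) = -244.00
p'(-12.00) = 45.00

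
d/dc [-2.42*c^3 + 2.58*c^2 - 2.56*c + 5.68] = -7.26*c^2 + 5.16*c - 2.56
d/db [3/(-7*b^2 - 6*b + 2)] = 6*(7*b + 3)/(7*b^2 + 6*b - 2)^2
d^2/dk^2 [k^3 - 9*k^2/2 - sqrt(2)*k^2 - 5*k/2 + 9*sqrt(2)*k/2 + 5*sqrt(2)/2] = 6*k - 9 - 2*sqrt(2)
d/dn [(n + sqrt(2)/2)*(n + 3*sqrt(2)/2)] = 2*n + 2*sqrt(2)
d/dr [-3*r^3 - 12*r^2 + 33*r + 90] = -9*r^2 - 24*r + 33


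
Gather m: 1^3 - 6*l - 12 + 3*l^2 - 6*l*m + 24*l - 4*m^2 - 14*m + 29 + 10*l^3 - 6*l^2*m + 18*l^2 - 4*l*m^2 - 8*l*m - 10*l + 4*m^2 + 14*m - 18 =10*l^3 + 21*l^2 - 4*l*m^2 + 8*l + m*(-6*l^2 - 14*l)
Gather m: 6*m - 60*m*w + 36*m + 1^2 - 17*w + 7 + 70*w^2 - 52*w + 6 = m*(42 - 60*w) + 70*w^2 - 69*w + 14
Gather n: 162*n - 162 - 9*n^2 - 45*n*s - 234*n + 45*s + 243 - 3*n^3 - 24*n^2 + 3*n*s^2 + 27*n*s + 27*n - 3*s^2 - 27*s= -3*n^3 - 33*n^2 + n*(3*s^2 - 18*s - 45) - 3*s^2 + 18*s + 81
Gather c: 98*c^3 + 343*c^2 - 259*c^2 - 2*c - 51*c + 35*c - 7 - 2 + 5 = 98*c^3 + 84*c^2 - 18*c - 4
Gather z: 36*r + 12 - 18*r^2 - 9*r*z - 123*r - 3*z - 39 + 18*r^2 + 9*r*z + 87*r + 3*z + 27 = 0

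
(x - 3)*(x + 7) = x^2 + 4*x - 21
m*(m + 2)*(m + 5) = m^3 + 7*m^2 + 10*m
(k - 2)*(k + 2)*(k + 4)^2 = k^4 + 8*k^3 + 12*k^2 - 32*k - 64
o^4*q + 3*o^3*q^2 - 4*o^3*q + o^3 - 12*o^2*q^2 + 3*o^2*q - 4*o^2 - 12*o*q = o*(o - 4)*(o + 3*q)*(o*q + 1)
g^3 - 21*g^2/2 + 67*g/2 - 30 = (g - 5)*(g - 4)*(g - 3/2)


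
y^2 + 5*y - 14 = (y - 2)*(y + 7)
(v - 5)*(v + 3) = v^2 - 2*v - 15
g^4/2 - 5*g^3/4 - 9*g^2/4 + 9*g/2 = g*(g/2 + 1)*(g - 3)*(g - 3/2)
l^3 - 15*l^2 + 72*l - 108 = (l - 6)^2*(l - 3)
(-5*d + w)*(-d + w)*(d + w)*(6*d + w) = 30*d^4 - d^3*w - 31*d^2*w^2 + d*w^3 + w^4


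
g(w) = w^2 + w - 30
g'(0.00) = 1.00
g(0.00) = -30.00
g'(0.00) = 1.00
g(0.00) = -30.00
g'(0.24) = 1.48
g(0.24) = -29.70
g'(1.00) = 3.00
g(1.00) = -28.00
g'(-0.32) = 0.36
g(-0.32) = -30.22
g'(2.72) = 6.44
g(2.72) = -19.88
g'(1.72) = 4.44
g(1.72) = -25.32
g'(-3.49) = -5.98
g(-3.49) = -21.31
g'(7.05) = 15.10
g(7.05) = 26.75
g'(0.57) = 2.14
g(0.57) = -29.11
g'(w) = 2*w + 1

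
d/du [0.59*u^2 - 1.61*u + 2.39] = 1.18*u - 1.61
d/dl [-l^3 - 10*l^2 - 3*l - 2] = -3*l^2 - 20*l - 3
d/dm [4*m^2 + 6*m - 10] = 8*m + 6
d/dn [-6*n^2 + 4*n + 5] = 4 - 12*n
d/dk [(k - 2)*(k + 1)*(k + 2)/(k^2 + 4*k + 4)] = k*(k + 4)/(k^2 + 4*k + 4)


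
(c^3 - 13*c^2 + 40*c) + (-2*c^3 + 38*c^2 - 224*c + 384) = -c^3 + 25*c^2 - 184*c + 384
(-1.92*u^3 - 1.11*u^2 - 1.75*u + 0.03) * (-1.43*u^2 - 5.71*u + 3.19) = 2.7456*u^5 + 12.5505*u^4 + 2.7158*u^3 + 6.4087*u^2 - 5.7538*u + 0.0957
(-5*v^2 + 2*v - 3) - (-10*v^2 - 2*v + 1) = 5*v^2 + 4*v - 4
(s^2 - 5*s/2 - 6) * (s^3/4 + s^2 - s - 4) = s^5/4 + 3*s^4/8 - 5*s^3 - 15*s^2/2 + 16*s + 24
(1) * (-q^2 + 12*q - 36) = -q^2 + 12*q - 36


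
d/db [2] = 0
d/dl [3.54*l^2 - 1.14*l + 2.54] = 7.08*l - 1.14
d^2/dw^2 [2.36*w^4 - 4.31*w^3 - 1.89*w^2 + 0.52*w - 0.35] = 28.32*w^2 - 25.86*w - 3.78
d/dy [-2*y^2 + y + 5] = 1 - 4*y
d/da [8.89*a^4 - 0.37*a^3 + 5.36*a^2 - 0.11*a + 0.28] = 35.56*a^3 - 1.11*a^2 + 10.72*a - 0.11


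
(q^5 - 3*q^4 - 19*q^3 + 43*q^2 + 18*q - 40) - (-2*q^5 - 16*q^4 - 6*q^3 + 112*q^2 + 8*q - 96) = 3*q^5 + 13*q^4 - 13*q^3 - 69*q^2 + 10*q + 56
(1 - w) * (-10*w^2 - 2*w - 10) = 10*w^3 - 8*w^2 + 8*w - 10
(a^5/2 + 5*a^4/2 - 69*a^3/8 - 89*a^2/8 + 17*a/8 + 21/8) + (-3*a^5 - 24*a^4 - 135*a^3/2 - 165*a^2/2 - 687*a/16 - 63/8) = -5*a^5/2 - 43*a^4/2 - 609*a^3/8 - 749*a^2/8 - 653*a/16 - 21/4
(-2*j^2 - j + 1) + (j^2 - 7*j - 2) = -j^2 - 8*j - 1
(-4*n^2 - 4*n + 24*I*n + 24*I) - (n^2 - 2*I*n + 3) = -5*n^2 - 4*n + 26*I*n - 3 + 24*I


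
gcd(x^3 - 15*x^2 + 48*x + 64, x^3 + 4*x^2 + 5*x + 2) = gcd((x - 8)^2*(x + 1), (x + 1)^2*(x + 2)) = x + 1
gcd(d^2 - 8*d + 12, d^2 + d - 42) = d - 6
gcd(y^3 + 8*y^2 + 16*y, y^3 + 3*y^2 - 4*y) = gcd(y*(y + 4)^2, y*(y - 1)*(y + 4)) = y^2 + 4*y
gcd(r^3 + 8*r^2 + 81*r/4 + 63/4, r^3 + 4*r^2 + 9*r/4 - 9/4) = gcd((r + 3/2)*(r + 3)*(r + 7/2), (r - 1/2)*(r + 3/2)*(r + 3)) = r^2 + 9*r/2 + 9/2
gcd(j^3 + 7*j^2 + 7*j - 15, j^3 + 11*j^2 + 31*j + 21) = j + 3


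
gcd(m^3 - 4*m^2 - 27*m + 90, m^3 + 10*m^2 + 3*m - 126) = m - 3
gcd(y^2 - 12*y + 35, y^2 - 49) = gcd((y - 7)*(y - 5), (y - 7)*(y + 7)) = y - 7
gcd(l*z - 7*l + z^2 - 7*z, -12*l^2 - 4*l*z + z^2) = 1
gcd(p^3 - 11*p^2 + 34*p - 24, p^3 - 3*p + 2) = p - 1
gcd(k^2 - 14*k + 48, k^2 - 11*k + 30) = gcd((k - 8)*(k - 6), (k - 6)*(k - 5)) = k - 6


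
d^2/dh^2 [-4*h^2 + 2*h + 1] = -8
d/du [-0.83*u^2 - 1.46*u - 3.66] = -1.66*u - 1.46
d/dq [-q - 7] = -1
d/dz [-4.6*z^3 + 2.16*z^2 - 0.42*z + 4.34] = -13.8*z^2 + 4.32*z - 0.42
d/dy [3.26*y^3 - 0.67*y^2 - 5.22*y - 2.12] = 9.78*y^2 - 1.34*y - 5.22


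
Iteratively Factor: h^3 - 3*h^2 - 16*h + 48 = (h + 4)*(h^2 - 7*h + 12) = (h - 3)*(h + 4)*(h - 4)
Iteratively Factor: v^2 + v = (v)*(v + 1)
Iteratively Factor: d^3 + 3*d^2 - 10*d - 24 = (d + 2)*(d^2 + d - 12) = (d - 3)*(d + 2)*(d + 4)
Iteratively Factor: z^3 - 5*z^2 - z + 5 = (z - 1)*(z^2 - 4*z - 5) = (z - 1)*(z + 1)*(z - 5)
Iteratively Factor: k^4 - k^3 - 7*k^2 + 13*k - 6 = (k - 1)*(k^3 - 7*k + 6) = (k - 2)*(k - 1)*(k^2 + 2*k - 3) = (k - 2)*(k - 1)*(k + 3)*(k - 1)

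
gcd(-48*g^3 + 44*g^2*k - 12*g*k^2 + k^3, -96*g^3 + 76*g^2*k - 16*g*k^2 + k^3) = 12*g^2 - 8*g*k + k^2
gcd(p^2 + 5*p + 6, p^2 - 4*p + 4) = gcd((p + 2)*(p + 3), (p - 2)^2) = 1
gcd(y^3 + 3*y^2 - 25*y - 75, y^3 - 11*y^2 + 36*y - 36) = 1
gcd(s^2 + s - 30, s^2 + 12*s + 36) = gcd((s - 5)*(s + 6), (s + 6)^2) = s + 6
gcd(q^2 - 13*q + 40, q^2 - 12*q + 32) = q - 8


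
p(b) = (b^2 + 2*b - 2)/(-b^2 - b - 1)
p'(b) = (2*b + 1)*(b^2 + 2*b - 2)/(-b^2 - b - 1)^2 + (2*b + 2)/(-b^2 - b - 1) = (b^2 - 6*b - 4)/(b^4 + 2*b^3 + 3*b^2 + 2*b + 1)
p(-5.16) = -0.64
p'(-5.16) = 0.11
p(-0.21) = 2.85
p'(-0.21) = -3.87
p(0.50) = 0.43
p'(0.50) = -2.20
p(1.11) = -0.43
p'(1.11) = -0.84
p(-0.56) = 3.72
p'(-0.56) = -0.57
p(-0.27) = 3.07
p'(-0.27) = -3.58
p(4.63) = -1.06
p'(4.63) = -0.01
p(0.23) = 1.16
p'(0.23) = -3.24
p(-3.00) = -0.14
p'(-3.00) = 0.47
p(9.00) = -1.07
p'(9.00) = 0.00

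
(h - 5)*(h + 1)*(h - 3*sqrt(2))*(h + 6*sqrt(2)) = h^4 - 4*h^3 + 3*sqrt(2)*h^3 - 41*h^2 - 12*sqrt(2)*h^2 - 15*sqrt(2)*h + 144*h + 180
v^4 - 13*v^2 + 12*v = v*(v - 3)*(v - 1)*(v + 4)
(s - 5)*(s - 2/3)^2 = s^3 - 19*s^2/3 + 64*s/9 - 20/9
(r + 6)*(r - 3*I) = r^2 + 6*r - 3*I*r - 18*I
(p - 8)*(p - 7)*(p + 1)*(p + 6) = p^4 - 8*p^3 - 43*p^2 + 302*p + 336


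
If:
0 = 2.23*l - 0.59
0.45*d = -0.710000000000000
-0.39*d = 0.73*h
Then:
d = -1.58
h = 0.84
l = 0.26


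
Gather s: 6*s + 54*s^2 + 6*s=54*s^2 + 12*s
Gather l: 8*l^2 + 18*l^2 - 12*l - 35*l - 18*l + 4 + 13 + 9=26*l^2 - 65*l + 26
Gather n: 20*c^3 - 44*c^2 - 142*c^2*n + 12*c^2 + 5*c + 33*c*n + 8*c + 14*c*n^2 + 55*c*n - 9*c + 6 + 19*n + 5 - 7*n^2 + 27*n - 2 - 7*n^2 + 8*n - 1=20*c^3 - 32*c^2 + 4*c + n^2*(14*c - 14) + n*(-142*c^2 + 88*c + 54) + 8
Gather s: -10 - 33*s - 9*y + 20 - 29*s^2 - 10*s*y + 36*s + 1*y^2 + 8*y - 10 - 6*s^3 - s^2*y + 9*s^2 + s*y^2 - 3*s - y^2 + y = -6*s^3 + s^2*(-y - 20) + s*(y^2 - 10*y)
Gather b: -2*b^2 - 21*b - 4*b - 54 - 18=-2*b^2 - 25*b - 72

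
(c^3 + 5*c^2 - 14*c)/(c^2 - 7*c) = (c^2 + 5*c - 14)/(c - 7)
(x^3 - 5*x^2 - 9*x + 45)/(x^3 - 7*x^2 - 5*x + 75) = (x - 3)/(x - 5)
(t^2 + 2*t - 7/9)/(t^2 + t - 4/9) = (3*t + 7)/(3*t + 4)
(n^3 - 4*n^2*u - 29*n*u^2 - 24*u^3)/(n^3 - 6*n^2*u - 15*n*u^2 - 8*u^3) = (n + 3*u)/(n + u)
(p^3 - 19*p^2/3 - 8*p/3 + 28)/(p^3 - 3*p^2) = (3*p^3 - 19*p^2 - 8*p + 84)/(3*p^2*(p - 3))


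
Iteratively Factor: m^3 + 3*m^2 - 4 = (m + 2)*(m^2 + m - 2) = (m + 2)^2*(m - 1)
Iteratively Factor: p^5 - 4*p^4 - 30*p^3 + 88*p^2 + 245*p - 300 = (p - 5)*(p^4 + p^3 - 25*p^2 - 37*p + 60) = (p - 5)*(p + 3)*(p^3 - 2*p^2 - 19*p + 20) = (p - 5)*(p - 1)*(p + 3)*(p^2 - p - 20) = (p - 5)*(p - 1)*(p + 3)*(p + 4)*(p - 5)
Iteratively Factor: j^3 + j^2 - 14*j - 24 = (j - 4)*(j^2 + 5*j + 6) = (j - 4)*(j + 2)*(j + 3)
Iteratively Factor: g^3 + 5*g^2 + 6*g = (g + 2)*(g^2 + 3*g) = g*(g + 2)*(g + 3)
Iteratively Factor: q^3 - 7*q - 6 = (q + 2)*(q^2 - 2*q - 3) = (q - 3)*(q + 2)*(q + 1)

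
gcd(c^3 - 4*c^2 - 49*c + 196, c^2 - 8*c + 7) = c - 7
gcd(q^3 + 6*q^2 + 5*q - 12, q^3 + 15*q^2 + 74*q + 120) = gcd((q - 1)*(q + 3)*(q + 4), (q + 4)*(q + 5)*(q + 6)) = q + 4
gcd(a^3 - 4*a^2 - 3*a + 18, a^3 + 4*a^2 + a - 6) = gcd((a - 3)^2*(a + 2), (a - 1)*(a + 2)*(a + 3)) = a + 2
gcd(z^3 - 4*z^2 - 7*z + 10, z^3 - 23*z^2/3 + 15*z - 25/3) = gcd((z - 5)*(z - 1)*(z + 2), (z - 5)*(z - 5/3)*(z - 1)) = z^2 - 6*z + 5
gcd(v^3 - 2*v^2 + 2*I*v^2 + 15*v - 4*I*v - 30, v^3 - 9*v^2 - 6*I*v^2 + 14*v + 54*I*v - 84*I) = v - 2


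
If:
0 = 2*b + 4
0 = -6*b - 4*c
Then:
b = -2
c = 3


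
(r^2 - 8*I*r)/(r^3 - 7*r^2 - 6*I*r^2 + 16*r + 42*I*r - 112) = r/(r^2 + r*(-7 + 2*I) - 14*I)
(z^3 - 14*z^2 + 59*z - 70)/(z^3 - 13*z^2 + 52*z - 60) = (z - 7)/(z - 6)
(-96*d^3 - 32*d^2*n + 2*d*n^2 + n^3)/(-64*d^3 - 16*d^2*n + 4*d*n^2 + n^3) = (6*d - n)/(4*d - n)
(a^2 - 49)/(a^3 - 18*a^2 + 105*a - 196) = (a + 7)/(a^2 - 11*a + 28)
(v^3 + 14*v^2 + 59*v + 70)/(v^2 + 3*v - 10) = (v^2 + 9*v + 14)/(v - 2)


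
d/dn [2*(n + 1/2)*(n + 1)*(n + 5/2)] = 6*n^2 + 16*n + 17/2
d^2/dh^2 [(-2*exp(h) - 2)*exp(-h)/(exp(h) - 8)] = 2*(-exp(3*h) - 12*exp(2*h) + 24*exp(h) - 64)*exp(-h)/(exp(3*h) - 24*exp(2*h) + 192*exp(h) - 512)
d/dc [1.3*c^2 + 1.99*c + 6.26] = 2.6*c + 1.99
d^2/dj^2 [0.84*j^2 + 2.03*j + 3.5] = 1.68000000000000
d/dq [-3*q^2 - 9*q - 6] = -6*q - 9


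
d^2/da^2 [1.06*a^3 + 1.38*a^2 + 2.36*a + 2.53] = 6.36*a + 2.76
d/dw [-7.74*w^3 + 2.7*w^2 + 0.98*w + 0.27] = -23.22*w^2 + 5.4*w + 0.98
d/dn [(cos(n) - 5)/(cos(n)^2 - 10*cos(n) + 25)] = sin(n)/(cos(n) - 5)^2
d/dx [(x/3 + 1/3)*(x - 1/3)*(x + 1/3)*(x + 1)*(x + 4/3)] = 5*x^4/3 + 40*x^3/9 + 32*x^2/9 + 52*x/81 - 11/81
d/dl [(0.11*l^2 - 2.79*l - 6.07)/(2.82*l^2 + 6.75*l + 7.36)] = (8.6103*l^2 + 35.854*l + 20.4381)/(7.9524*l^4 + 38.07*l^3 + 87.0729*l^2 + 99.36*l + 54.1696)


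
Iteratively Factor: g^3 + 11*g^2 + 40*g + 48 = (g + 4)*(g^2 + 7*g + 12) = (g + 4)^2*(g + 3)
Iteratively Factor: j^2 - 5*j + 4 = (j - 4)*(j - 1)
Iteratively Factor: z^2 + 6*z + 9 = (z + 3)*(z + 3)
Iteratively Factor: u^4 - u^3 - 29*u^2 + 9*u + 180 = (u + 4)*(u^3 - 5*u^2 - 9*u + 45) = (u - 5)*(u + 4)*(u^2 - 9) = (u - 5)*(u + 3)*(u + 4)*(u - 3)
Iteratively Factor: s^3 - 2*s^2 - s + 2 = (s - 2)*(s^2 - 1) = (s - 2)*(s - 1)*(s + 1)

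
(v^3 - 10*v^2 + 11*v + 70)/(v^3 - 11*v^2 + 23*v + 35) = (v + 2)/(v + 1)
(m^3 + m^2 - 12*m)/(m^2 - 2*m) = (m^2 + m - 12)/(m - 2)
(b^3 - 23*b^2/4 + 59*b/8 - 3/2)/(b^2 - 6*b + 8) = (8*b^2 - 14*b + 3)/(8*(b - 2))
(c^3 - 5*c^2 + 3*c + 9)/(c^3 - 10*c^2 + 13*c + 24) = (c - 3)/(c - 8)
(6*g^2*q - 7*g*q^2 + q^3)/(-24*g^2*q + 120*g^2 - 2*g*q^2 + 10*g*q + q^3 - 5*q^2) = q*(-g + q)/(4*g*q - 20*g + q^2 - 5*q)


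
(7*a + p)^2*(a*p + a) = 49*a^3*p + 49*a^3 + 14*a^2*p^2 + 14*a^2*p + a*p^3 + a*p^2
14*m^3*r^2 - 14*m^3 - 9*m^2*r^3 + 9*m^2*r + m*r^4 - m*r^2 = (-7*m + r)*(-2*m + r)*(r - 1)*(m*r + m)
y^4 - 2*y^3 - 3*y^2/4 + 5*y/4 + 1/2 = (y - 2)*(y - 1)*(y + 1/2)^2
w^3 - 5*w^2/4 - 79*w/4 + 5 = (w - 5)*(w - 1/4)*(w + 4)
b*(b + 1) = b^2 + b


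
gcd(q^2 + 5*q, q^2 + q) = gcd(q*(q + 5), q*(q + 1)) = q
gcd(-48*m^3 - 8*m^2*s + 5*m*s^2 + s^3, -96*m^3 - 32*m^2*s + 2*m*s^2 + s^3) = 16*m^2 + 8*m*s + s^2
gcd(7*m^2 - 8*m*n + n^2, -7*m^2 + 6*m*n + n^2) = m - n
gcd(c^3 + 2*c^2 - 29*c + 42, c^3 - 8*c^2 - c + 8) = 1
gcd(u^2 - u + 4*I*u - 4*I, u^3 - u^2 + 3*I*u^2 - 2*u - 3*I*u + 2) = u - 1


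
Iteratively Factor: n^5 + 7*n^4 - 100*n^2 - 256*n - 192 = (n + 4)*(n^4 + 3*n^3 - 12*n^2 - 52*n - 48) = (n + 2)*(n + 4)*(n^3 + n^2 - 14*n - 24) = (n + 2)*(n + 3)*(n + 4)*(n^2 - 2*n - 8) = (n + 2)^2*(n + 3)*(n + 4)*(n - 4)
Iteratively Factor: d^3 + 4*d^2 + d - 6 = (d - 1)*(d^2 + 5*d + 6) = (d - 1)*(d + 2)*(d + 3)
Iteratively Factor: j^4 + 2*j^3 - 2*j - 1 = (j + 1)*(j^3 + j^2 - j - 1) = (j + 1)^2*(j^2 - 1) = (j - 1)*(j + 1)^2*(j + 1)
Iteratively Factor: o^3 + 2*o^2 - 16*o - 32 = (o + 2)*(o^2 - 16) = (o - 4)*(o + 2)*(o + 4)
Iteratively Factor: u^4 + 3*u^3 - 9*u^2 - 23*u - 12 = (u + 1)*(u^3 + 2*u^2 - 11*u - 12) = (u + 1)^2*(u^2 + u - 12) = (u - 3)*(u + 1)^2*(u + 4)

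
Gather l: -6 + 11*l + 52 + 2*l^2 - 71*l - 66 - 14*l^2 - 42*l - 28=-12*l^2 - 102*l - 48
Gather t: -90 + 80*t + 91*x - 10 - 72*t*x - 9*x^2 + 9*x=t*(80 - 72*x) - 9*x^2 + 100*x - 100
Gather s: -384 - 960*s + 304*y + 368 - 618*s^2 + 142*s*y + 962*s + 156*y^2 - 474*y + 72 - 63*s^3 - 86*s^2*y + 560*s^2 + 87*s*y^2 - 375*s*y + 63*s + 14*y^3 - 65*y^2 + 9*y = -63*s^3 + s^2*(-86*y - 58) + s*(87*y^2 - 233*y + 65) + 14*y^3 + 91*y^2 - 161*y + 56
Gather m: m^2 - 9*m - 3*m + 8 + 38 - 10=m^2 - 12*m + 36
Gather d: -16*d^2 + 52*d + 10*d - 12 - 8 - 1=-16*d^2 + 62*d - 21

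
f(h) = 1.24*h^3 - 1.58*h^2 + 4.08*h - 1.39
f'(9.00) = 276.96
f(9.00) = 811.31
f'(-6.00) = 156.96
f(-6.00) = -350.59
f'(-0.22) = 4.96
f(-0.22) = -2.38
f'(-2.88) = 44.04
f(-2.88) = -55.87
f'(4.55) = 66.72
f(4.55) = 101.27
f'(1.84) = 10.86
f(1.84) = 8.49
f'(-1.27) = 14.09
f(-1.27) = -11.66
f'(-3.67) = 65.78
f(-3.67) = -98.94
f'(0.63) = 3.57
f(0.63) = 0.86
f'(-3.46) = 59.55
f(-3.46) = -85.78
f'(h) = 3.72*h^2 - 3.16*h + 4.08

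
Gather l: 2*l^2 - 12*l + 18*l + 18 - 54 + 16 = 2*l^2 + 6*l - 20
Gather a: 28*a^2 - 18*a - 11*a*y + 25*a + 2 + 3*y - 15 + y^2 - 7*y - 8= 28*a^2 + a*(7 - 11*y) + y^2 - 4*y - 21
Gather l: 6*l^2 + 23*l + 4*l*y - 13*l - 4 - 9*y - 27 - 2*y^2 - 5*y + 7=6*l^2 + l*(4*y + 10) - 2*y^2 - 14*y - 24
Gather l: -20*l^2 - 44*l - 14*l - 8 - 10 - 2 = -20*l^2 - 58*l - 20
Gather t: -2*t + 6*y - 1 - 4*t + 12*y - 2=-6*t + 18*y - 3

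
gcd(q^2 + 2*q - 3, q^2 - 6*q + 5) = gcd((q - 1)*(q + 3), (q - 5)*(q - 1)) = q - 1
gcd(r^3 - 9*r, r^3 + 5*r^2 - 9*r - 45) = r^2 - 9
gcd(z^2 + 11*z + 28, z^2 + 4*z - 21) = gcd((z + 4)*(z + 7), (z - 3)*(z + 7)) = z + 7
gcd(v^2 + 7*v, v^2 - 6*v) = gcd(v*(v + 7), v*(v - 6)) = v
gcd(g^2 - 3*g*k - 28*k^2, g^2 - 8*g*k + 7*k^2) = g - 7*k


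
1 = 1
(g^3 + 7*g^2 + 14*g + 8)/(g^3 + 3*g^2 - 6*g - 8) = (g + 2)/(g - 2)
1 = 1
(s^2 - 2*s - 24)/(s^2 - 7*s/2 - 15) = 2*(s + 4)/(2*s + 5)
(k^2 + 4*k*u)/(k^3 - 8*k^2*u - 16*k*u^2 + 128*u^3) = k/(k^2 - 12*k*u + 32*u^2)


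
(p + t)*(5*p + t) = 5*p^2 + 6*p*t + t^2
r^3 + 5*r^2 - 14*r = r*(r - 2)*(r + 7)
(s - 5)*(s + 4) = s^2 - s - 20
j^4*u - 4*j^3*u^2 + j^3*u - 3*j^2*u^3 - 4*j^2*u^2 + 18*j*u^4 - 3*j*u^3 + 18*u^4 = (j - 3*u)^2*(j + 2*u)*(j*u + u)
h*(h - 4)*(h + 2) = h^3 - 2*h^2 - 8*h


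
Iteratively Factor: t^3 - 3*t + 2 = (t - 1)*(t^2 + t - 2) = (t - 1)*(t + 2)*(t - 1)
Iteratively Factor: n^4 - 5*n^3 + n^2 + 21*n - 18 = (n - 3)*(n^3 - 2*n^2 - 5*n + 6) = (n - 3)*(n - 1)*(n^2 - n - 6) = (n - 3)*(n - 1)*(n + 2)*(n - 3)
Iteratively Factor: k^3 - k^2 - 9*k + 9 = (k + 3)*(k^2 - 4*k + 3) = (k - 1)*(k + 3)*(k - 3)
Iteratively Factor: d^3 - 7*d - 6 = (d - 3)*(d^2 + 3*d + 2) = (d - 3)*(d + 2)*(d + 1)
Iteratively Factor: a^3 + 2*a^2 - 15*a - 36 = (a + 3)*(a^2 - a - 12) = (a + 3)^2*(a - 4)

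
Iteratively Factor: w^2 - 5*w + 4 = (w - 1)*(w - 4)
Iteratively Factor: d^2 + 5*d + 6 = (d + 3)*(d + 2)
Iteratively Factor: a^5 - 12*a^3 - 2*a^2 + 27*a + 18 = (a - 2)*(a^4 + 2*a^3 - 8*a^2 - 18*a - 9) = (a - 2)*(a + 3)*(a^3 - a^2 - 5*a - 3) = (a - 2)*(a + 1)*(a + 3)*(a^2 - 2*a - 3) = (a - 2)*(a + 1)^2*(a + 3)*(a - 3)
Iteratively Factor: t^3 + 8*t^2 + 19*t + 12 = (t + 4)*(t^2 + 4*t + 3) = (t + 3)*(t + 4)*(t + 1)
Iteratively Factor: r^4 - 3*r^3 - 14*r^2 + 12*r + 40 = (r - 2)*(r^3 - r^2 - 16*r - 20) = (r - 5)*(r - 2)*(r^2 + 4*r + 4) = (r - 5)*(r - 2)*(r + 2)*(r + 2)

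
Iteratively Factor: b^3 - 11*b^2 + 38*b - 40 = (b - 5)*(b^2 - 6*b + 8) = (b - 5)*(b - 2)*(b - 4)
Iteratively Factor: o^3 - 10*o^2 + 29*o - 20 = (o - 5)*(o^2 - 5*o + 4) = (o - 5)*(o - 4)*(o - 1)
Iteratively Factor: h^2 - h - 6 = (h - 3)*(h + 2)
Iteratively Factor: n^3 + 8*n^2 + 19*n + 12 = (n + 4)*(n^2 + 4*n + 3) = (n + 1)*(n + 4)*(n + 3)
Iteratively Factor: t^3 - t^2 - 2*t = (t)*(t^2 - t - 2) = t*(t - 2)*(t + 1)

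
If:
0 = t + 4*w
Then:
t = -4*w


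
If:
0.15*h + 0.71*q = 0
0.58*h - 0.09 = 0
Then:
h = 0.16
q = -0.03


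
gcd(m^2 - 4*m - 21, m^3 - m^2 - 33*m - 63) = m^2 - 4*m - 21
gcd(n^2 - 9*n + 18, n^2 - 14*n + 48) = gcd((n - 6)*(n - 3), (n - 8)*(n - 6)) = n - 6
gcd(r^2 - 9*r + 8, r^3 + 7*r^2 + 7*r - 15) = r - 1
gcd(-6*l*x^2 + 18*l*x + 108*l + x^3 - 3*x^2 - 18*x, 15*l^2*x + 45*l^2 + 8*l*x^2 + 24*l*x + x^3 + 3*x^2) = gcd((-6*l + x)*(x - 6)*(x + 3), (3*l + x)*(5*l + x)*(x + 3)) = x + 3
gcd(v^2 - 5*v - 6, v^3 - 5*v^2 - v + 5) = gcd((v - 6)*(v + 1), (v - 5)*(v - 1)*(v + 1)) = v + 1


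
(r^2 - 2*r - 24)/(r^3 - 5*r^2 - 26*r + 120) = (r + 4)/(r^2 + r - 20)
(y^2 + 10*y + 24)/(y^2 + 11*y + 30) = (y + 4)/(y + 5)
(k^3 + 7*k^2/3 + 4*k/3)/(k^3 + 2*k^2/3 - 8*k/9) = 3*(k + 1)/(3*k - 2)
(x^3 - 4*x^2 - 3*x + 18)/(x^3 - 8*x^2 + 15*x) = (x^2 - x - 6)/(x*(x - 5))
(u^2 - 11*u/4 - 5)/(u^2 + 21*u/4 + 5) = (u - 4)/(u + 4)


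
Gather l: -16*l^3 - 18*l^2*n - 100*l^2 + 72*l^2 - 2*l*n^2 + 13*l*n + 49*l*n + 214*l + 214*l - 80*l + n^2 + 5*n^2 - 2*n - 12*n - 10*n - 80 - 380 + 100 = -16*l^3 + l^2*(-18*n - 28) + l*(-2*n^2 + 62*n + 348) + 6*n^2 - 24*n - 360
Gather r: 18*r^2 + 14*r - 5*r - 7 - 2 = 18*r^2 + 9*r - 9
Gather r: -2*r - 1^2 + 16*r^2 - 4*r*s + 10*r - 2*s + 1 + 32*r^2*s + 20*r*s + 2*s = r^2*(32*s + 16) + r*(16*s + 8)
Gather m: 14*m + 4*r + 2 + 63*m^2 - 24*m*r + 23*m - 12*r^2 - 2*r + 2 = 63*m^2 + m*(37 - 24*r) - 12*r^2 + 2*r + 4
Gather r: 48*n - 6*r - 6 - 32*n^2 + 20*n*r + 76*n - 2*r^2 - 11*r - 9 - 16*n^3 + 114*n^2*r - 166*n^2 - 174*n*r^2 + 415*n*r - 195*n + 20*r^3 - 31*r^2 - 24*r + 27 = -16*n^3 - 198*n^2 - 71*n + 20*r^3 + r^2*(-174*n - 33) + r*(114*n^2 + 435*n - 41) + 12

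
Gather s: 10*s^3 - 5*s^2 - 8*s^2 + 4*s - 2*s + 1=10*s^3 - 13*s^2 + 2*s + 1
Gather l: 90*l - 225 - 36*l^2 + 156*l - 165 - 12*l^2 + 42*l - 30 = -48*l^2 + 288*l - 420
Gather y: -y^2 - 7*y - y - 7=-y^2 - 8*y - 7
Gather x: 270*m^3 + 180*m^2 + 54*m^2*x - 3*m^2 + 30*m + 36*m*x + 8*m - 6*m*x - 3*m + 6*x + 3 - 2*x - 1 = 270*m^3 + 177*m^2 + 35*m + x*(54*m^2 + 30*m + 4) + 2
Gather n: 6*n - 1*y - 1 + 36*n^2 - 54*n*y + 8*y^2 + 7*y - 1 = 36*n^2 + n*(6 - 54*y) + 8*y^2 + 6*y - 2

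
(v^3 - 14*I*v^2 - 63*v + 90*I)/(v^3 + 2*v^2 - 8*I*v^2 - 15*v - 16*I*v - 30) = (v - 6*I)/(v + 2)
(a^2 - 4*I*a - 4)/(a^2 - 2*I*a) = (a - 2*I)/a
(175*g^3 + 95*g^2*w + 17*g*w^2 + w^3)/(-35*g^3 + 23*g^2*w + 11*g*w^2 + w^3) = (5*g + w)/(-g + w)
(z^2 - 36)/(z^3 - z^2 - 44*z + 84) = (z + 6)/(z^2 + 5*z - 14)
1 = 1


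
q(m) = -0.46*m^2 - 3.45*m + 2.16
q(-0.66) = 4.24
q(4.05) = -19.36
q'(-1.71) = -1.88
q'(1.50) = -4.83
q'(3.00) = -6.21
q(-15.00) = -49.59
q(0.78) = -0.81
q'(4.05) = -7.18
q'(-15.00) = 10.35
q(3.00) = -12.33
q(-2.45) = 7.85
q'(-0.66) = -2.84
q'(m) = -0.92*m - 3.45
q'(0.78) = -4.17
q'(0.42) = -3.84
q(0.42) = 0.63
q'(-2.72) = -0.95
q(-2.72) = 8.14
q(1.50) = -4.05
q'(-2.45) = -1.20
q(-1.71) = 6.71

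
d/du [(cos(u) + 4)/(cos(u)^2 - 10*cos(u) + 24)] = (cos(u)^2 + 8*cos(u) - 64)*sin(u)/(cos(u)^2 - 10*cos(u) + 24)^2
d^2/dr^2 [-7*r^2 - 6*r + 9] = -14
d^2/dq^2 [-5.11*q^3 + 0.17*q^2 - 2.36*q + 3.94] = 0.34 - 30.66*q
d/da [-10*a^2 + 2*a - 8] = 2 - 20*a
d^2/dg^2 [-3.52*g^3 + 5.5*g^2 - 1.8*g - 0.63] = 11.0 - 21.12*g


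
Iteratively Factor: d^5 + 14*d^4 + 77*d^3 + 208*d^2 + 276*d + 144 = (d + 2)*(d^4 + 12*d^3 + 53*d^2 + 102*d + 72) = (d + 2)*(d + 3)*(d^3 + 9*d^2 + 26*d + 24) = (d + 2)^2*(d + 3)*(d^2 + 7*d + 12) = (d + 2)^2*(d + 3)^2*(d + 4)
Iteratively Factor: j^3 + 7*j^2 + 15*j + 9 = (j + 3)*(j^2 + 4*j + 3) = (j + 3)^2*(j + 1)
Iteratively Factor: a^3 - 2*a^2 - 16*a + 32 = (a - 2)*(a^2 - 16) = (a - 4)*(a - 2)*(a + 4)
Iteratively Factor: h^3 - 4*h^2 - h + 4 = (h - 4)*(h^2 - 1) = (h - 4)*(h - 1)*(h + 1)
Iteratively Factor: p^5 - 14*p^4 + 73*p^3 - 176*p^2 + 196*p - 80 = (p - 4)*(p^4 - 10*p^3 + 33*p^2 - 44*p + 20) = (p - 4)*(p - 1)*(p^3 - 9*p^2 + 24*p - 20) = (p - 4)*(p - 2)*(p - 1)*(p^2 - 7*p + 10) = (p - 4)*(p - 2)^2*(p - 1)*(p - 5)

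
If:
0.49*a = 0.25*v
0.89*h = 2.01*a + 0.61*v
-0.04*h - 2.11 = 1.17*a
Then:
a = -1.61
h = -5.78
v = -3.15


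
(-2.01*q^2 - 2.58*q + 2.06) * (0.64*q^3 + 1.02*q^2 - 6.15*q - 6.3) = -1.2864*q^5 - 3.7014*q^4 + 11.0483*q^3 + 30.6312*q^2 + 3.585*q - 12.978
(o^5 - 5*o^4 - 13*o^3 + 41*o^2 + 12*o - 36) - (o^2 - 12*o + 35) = o^5 - 5*o^4 - 13*o^3 + 40*o^2 + 24*o - 71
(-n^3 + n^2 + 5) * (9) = -9*n^3 + 9*n^2 + 45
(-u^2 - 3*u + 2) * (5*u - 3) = -5*u^3 - 12*u^2 + 19*u - 6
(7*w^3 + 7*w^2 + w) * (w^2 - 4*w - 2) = 7*w^5 - 21*w^4 - 41*w^3 - 18*w^2 - 2*w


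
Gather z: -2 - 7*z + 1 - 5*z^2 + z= -5*z^2 - 6*z - 1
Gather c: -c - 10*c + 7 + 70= 77 - 11*c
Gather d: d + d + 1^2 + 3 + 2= 2*d + 6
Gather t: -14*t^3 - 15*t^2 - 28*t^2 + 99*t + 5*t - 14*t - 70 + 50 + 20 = -14*t^3 - 43*t^2 + 90*t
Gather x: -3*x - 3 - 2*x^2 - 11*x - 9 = -2*x^2 - 14*x - 12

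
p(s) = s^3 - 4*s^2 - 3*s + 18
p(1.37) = 8.95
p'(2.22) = -5.97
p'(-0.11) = -2.08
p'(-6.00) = 153.00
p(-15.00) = -4212.00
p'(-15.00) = 792.00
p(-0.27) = 18.50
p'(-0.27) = -0.62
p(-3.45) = -60.32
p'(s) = 3*s^2 - 8*s - 3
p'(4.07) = 14.13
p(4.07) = 6.95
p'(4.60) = 23.68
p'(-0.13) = -1.91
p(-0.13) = 18.32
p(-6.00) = -324.00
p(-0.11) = 18.28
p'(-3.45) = 60.31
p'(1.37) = -8.33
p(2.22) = 2.57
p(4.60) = 16.90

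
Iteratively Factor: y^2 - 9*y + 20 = (y - 5)*(y - 4)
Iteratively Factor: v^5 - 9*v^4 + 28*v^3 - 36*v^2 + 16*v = (v - 4)*(v^4 - 5*v^3 + 8*v^2 - 4*v) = (v - 4)*(v - 2)*(v^3 - 3*v^2 + 2*v) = (v - 4)*(v - 2)^2*(v^2 - v) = v*(v - 4)*(v - 2)^2*(v - 1)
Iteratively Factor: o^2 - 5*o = (o - 5)*(o)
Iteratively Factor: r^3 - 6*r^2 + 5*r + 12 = (r - 3)*(r^2 - 3*r - 4) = (r - 4)*(r - 3)*(r + 1)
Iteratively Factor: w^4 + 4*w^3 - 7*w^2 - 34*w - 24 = (w + 2)*(w^3 + 2*w^2 - 11*w - 12) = (w + 1)*(w + 2)*(w^2 + w - 12) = (w + 1)*(w + 2)*(w + 4)*(w - 3)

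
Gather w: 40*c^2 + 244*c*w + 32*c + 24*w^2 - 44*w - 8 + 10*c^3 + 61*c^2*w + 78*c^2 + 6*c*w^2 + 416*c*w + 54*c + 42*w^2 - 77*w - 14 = 10*c^3 + 118*c^2 + 86*c + w^2*(6*c + 66) + w*(61*c^2 + 660*c - 121) - 22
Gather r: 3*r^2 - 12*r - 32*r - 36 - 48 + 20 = 3*r^2 - 44*r - 64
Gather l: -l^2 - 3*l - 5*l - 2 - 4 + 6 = -l^2 - 8*l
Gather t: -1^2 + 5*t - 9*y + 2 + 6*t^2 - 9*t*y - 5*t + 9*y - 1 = 6*t^2 - 9*t*y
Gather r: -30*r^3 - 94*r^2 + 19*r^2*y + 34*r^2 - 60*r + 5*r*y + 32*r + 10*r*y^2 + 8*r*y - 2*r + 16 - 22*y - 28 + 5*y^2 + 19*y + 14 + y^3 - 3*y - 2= -30*r^3 + r^2*(19*y - 60) + r*(10*y^2 + 13*y - 30) + y^3 + 5*y^2 - 6*y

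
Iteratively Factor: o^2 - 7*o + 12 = (o - 4)*(o - 3)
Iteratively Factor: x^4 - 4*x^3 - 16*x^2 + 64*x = (x - 4)*(x^3 - 16*x) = (x - 4)*(x + 4)*(x^2 - 4*x) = x*(x - 4)*(x + 4)*(x - 4)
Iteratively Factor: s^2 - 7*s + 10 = (s - 5)*(s - 2)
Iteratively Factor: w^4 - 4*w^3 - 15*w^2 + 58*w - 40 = (w - 1)*(w^3 - 3*w^2 - 18*w + 40) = (w - 2)*(w - 1)*(w^2 - w - 20) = (w - 5)*(w - 2)*(w - 1)*(w + 4)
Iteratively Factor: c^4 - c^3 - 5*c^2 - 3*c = (c + 1)*(c^3 - 2*c^2 - 3*c) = (c + 1)^2*(c^2 - 3*c) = c*(c + 1)^2*(c - 3)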